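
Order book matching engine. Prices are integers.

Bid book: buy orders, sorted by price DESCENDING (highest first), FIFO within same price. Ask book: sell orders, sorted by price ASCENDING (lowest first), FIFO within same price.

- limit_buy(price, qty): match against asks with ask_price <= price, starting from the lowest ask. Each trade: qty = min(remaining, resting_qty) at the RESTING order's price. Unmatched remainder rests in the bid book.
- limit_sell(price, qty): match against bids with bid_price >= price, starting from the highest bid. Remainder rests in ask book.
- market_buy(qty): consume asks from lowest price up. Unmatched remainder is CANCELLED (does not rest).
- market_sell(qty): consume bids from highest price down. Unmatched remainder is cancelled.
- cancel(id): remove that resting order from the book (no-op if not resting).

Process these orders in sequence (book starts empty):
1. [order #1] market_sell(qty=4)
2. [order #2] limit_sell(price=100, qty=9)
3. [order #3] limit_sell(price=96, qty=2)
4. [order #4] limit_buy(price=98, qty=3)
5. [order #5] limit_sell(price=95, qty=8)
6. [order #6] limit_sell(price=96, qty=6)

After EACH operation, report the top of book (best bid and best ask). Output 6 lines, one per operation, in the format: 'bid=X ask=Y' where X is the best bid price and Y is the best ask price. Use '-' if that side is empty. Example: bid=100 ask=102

Answer: bid=- ask=-
bid=- ask=100
bid=- ask=96
bid=98 ask=100
bid=- ask=95
bid=- ask=95

Derivation:
After op 1 [order #1] market_sell(qty=4): fills=none; bids=[-] asks=[-]
After op 2 [order #2] limit_sell(price=100, qty=9): fills=none; bids=[-] asks=[#2:9@100]
After op 3 [order #3] limit_sell(price=96, qty=2): fills=none; bids=[-] asks=[#3:2@96 #2:9@100]
After op 4 [order #4] limit_buy(price=98, qty=3): fills=#4x#3:2@96; bids=[#4:1@98] asks=[#2:9@100]
After op 5 [order #5] limit_sell(price=95, qty=8): fills=#4x#5:1@98; bids=[-] asks=[#5:7@95 #2:9@100]
After op 6 [order #6] limit_sell(price=96, qty=6): fills=none; bids=[-] asks=[#5:7@95 #6:6@96 #2:9@100]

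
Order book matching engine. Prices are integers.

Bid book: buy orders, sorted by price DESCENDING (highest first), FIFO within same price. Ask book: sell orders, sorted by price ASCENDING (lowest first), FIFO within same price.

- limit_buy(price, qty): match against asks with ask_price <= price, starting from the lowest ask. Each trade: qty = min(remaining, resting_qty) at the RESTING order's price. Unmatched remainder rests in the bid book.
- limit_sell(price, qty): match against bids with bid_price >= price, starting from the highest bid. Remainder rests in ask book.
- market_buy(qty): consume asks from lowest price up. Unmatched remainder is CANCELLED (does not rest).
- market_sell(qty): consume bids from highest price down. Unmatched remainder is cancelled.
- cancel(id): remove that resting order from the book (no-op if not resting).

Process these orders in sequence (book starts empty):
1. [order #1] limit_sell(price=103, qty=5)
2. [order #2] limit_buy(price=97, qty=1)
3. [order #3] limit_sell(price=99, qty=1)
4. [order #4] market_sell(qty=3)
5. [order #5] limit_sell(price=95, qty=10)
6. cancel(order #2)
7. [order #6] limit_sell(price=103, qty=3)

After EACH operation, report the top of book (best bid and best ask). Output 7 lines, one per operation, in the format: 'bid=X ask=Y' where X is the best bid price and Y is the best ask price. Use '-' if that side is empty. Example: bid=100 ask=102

After op 1 [order #1] limit_sell(price=103, qty=5): fills=none; bids=[-] asks=[#1:5@103]
After op 2 [order #2] limit_buy(price=97, qty=1): fills=none; bids=[#2:1@97] asks=[#1:5@103]
After op 3 [order #3] limit_sell(price=99, qty=1): fills=none; bids=[#2:1@97] asks=[#3:1@99 #1:5@103]
After op 4 [order #4] market_sell(qty=3): fills=#2x#4:1@97; bids=[-] asks=[#3:1@99 #1:5@103]
After op 5 [order #5] limit_sell(price=95, qty=10): fills=none; bids=[-] asks=[#5:10@95 #3:1@99 #1:5@103]
After op 6 cancel(order #2): fills=none; bids=[-] asks=[#5:10@95 #3:1@99 #1:5@103]
After op 7 [order #6] limit_sell(price=103, qty=3): fills=none; bids=[-] asks=[#5:10@95 #3:1@99 #1:5@103 #6:3@103]

Answer: bid=- ask=103
bid=97 ask=103
bid=97 ask=99
bid=- ask=99
bid=- ask=95
bid=- ask=95
bid=- ask=95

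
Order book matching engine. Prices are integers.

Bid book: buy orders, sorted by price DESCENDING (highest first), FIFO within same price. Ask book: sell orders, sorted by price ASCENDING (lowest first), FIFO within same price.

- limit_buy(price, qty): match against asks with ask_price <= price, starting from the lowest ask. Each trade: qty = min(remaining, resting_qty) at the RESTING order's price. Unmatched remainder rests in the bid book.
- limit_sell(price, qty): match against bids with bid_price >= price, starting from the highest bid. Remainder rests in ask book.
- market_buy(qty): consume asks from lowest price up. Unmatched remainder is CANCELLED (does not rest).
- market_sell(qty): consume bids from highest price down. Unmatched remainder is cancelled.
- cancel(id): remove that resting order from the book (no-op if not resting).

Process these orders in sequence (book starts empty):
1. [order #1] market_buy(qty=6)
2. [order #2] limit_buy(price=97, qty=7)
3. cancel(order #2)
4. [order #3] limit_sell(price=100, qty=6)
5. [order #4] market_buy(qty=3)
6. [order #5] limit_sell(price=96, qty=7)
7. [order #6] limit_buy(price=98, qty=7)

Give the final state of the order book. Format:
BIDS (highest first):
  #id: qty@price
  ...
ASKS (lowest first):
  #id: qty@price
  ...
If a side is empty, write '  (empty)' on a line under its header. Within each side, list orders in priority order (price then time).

After op 1 [order #1] market_buy(qty=6): fills=none; bids=[-] asks=[-]
After op 2 [order #2] limit_buy(price=97, qty=7): fills=none; bids=[#2:7@97] asks=[-]
After op 3 cancel(order #2): fills=none; bids=[-] asks=[-]
After op 4 [order #3] limit_sell(price=100, qty=6): fills=none; bids=[-] asks=[#3:6@100]
After op 5 [order #4] market_buy(qty=3): fills=#4x#3:3@100; bids=[-] asks=[#3:3@100]
After op 6 [order #5] limit_sell(price=96, qty=7): fills=none; bids=[-] asks=[#5:7@96 #3:3@100]
After op 7 [order #6] limit_buy(price=98, qty=7): fills=#6x#5:7@96; bids=[-] asks=[#3:3@100]

Answer: BIDS (highest first):
  (empty)
ASKS (lowest first):
  #3: 3@100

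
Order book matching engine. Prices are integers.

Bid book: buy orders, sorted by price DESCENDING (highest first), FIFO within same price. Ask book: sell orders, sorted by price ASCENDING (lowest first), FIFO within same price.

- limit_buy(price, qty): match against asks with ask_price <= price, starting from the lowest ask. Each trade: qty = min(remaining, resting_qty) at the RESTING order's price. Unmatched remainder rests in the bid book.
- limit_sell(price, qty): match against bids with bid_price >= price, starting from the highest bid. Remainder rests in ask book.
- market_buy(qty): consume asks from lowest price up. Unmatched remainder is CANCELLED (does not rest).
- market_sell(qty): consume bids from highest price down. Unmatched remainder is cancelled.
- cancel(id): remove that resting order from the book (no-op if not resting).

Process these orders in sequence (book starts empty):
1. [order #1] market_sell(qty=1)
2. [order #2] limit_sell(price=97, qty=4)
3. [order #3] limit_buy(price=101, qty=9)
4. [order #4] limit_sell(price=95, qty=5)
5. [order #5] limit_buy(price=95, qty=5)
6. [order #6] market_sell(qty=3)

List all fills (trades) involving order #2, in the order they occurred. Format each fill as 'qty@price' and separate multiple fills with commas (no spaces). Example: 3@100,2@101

Answer: 4@97

Derivation:
After op 1 [order #1] market_sell(qty=1): fills=none; bids=[-] asks=[-]
After op 2 [order #2] limit_sell(price=97, qty=4): fills=none; bids=[-] asks=[#2:4@97]
After op 3 [order #3] limit_buy(price=101, qty=9): fills=#3x#2:4@97; bids=[#3:5@101] asks=[-]
After op 4 [order #4] limit_sell(price=95, qty=5): fills=#3x#4:5@101; bids=[-] asks=[-]
After op 5 [order #5] limit_buy(price=95, qty=5): fills=none; bids=[#5:5@95] asks=[-]
After op 6 [order #6] market_sell(qty=3): fills=#5x#6:3@95; bids=[#5:2@95] asks=[-]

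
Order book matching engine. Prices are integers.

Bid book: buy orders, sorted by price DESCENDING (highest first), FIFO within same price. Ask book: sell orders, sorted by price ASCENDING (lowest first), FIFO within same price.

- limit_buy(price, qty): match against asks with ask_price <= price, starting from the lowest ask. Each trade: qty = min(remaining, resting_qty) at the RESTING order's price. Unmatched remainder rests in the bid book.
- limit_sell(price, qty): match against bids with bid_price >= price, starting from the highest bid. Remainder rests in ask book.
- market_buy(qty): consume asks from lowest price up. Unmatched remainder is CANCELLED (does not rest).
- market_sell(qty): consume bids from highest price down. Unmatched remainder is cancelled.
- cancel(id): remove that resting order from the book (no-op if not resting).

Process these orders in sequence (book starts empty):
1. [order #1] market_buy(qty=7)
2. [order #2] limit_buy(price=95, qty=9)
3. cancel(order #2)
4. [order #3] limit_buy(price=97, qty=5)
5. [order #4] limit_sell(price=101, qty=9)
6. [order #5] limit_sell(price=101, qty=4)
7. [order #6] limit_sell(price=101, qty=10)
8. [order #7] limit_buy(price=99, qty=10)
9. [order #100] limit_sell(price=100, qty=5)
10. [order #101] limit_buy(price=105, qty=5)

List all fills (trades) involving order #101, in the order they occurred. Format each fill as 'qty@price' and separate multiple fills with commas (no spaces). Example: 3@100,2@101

Answer: 5@100

Derivation:
After op 1 [order #1] market_buy(qty=7): fills=none; bids=[-] asks=[-]
After op 2 [order #2] limit_buy(price=95, qty=9): fills=none; bids=[#2:9@95] asks=[-]
After op 3 cancel(order #2): fills=none; bids=[-] asks=[-]
After op 4 [order #3] limit_buy(price=97, qty=5): fills=none; bids=[#3:5@97] asks=[-]
After op 5 [order #4] limit_sell(price=101, qty=9): fills=none; bids=[#3:5@97] asks=[#4:9@101]
After op 6 [order #5] limit_sell(price=101, qty=4): fills=none; bids=[#3:5@97] asks=[#4:9@101 #5:4@101]
After op 7 [order #6] limit_sell(price=101, qty=10): fills=none; bids=[#3:5@97] asks=[#4:9@101 #5:4@101 #6:10@101]
After op 8 [order #7] limit_buy(price=99, qty=10): fills=none; bids=[#7:10@99 #3:5@97] asks=[#4:9@101 #5:4@101 #6:10@101]
After op 9 [order #100] limit_sell(price=100, qty=5): fills=none; bids=[#7:10@99 #3:5@97] asks=[#100:5@100 #4:9@101 #5:4@101 #6:10@101]
After op 10 [order #101] limit_buy(price=105, qty=5): fills=#101x#100:5@100; bids=[#7:10@99 #3:5@97] asks=[#4:9@101 #5:4@101 #6:10@101]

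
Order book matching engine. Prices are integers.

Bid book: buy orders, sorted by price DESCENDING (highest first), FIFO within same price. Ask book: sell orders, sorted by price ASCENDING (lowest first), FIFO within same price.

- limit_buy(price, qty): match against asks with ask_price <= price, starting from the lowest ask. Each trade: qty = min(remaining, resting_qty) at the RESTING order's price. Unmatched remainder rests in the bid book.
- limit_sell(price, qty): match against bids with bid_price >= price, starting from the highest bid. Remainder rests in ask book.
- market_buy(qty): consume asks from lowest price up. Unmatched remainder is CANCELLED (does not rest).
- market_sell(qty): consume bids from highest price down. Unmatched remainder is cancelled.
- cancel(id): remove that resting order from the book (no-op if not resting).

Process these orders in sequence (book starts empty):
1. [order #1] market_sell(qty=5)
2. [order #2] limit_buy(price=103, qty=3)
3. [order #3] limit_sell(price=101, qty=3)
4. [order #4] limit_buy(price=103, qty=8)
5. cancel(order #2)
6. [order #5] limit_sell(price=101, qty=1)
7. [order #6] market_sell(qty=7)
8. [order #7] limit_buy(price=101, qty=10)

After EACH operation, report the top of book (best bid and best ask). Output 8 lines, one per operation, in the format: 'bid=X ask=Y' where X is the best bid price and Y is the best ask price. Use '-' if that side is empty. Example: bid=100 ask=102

Answer: bid=- ask=-
bid=103 ask=-
bid=- ask=-
bid=103 ask=-
bid=103 ask=-
bid=103 ask=-
bid=- ask=-
bid=101 ask=-

Derivation:
After op 1 [order #1] market_sell(qty=5): fills=none; bids=[-] asks=[-]
After op 2 [order #2] limit_buy(price=103, qty=3): fills=none; bids=[#2:3@103] asks=[-]
After op 3 [order #3] limit_sell(price=101, qty=3): fills=#2x#3:3@103; bids=[-] asks=[-]
After op 4 [order #4] limit_buy(price=103, qty=8): fills=none; bids=[#4:8@103] asks=[-]
After op 5 cancel(order #2): fills=none; bids=[#4:8@103] asks=[-]
After op 6 [order #5] limit_sell(price=101, qty=1): fills=#4x#5:1@103; bids=[#4:7@103] asks=[-]
After op 7 [order #6] market_sell(qty=7): fills=#4x#6:7@103; bids=[-] asks=[-]
After op 8 [order #7] limit_buy(price=101, qty=10): fills=none; bids=[#7:10@101] asks=[-]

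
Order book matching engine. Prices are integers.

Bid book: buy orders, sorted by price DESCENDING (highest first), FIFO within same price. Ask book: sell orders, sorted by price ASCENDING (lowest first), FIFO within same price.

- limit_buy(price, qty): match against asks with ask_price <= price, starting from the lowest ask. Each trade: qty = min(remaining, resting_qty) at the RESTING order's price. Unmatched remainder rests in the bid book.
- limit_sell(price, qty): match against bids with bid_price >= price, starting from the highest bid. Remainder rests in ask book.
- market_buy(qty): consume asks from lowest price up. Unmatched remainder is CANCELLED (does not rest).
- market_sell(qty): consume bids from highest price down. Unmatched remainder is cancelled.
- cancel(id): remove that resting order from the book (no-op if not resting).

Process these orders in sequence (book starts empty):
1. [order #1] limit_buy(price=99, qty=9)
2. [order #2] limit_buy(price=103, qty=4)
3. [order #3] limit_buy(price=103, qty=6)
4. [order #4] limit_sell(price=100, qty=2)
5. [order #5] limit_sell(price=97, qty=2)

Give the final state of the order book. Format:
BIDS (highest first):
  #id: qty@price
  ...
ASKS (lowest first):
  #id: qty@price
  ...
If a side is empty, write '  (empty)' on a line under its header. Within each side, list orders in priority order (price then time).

Answer: BIDS (highest first):
  #3: 6@103
  #1: 9@99
ASKS (lowest first):
  (empty)

Derivation:
After op 1 [order #1] limit_buy(price=99, qty=9): fills=none; bids=[#1:9@99] asks=[-]
After op 2 [order #2] limit_buy(price=103, qty=4): fills=none; bids=[#2:4@103 #1:9@99] asks=[-]
After op 3 [order #3] limit_buy(price=103, qty=6): fills=none; bids=[#2:4@103 #3:6@103 #1:9@99] asks=[-]
After op 4 [order #4] limit_sell(price=100, qty=2): fills=#2x#4:2@103; bids=[#2:2@103 #3:6@103 #1:9@99] asks=[-]
After op 5 [order #5] limit_sell(price=97, qty=2): fills=#2x#5:2@103; bids=[#3:6@103 #1:9@99] asks=[-]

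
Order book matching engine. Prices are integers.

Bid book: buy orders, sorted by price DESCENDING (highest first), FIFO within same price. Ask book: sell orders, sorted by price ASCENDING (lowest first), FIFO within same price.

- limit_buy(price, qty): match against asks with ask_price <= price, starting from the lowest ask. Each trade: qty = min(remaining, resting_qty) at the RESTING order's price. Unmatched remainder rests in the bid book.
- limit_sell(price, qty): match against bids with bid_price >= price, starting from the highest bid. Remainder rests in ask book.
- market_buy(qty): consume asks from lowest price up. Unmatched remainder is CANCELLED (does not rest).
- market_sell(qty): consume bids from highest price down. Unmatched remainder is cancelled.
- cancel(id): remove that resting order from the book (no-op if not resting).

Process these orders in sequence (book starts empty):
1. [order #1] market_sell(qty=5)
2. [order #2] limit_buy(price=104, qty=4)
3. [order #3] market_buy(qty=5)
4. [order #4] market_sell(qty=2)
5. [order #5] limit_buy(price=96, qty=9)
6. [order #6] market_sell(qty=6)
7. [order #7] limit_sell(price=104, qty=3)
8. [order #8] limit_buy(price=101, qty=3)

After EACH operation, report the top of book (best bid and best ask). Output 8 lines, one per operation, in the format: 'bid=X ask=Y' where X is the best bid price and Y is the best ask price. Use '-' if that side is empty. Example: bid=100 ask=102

Answer: bid=- ask=-
bid=104 ask=-
bid=104 ask=-
bid=104 ask=-
bid=104 ask=-
bid=96 ask=-
bid=96 ask=104
bid=101 ask=104

Derivation:
After op 1 [order #1] market_sell(qty=5): fills=none; bids=[-] asks=[-]
After op 2 [order #2] limit_buy(price=104, qty=4): fills=none; bids=[#2:4@104] asks=[-]
After op 3 [order #3] market_buy(qty=5): fills=none; bids=[#2:4@104] asks=[-]
After op 4 [order #4] market_sell(qty=2): fills=#2x#4:2@104; bids=[#2:2@104] asks=[-]
After op 5 [order #5] limit_buy(price=96, qty=9): fills=none; bids=[#2:2@104 #5:9@96] asks=[-]
After op 6 [order #6] market_sell(qty=6): fills=#2x#6:2@104 #5x#6:4@96; bids=[#5:5@96] asks=[-]
After op 7 [order #7] limit_sell(price=104, qty=3): fills=none; bids=[#5:5@96] asks=[#7:3@104]
After op 8 [order #8] limit_buy(price=101, qty=3): fills=none; bids=[#8:3@101 #5:5@96] asks=[#7:3@104]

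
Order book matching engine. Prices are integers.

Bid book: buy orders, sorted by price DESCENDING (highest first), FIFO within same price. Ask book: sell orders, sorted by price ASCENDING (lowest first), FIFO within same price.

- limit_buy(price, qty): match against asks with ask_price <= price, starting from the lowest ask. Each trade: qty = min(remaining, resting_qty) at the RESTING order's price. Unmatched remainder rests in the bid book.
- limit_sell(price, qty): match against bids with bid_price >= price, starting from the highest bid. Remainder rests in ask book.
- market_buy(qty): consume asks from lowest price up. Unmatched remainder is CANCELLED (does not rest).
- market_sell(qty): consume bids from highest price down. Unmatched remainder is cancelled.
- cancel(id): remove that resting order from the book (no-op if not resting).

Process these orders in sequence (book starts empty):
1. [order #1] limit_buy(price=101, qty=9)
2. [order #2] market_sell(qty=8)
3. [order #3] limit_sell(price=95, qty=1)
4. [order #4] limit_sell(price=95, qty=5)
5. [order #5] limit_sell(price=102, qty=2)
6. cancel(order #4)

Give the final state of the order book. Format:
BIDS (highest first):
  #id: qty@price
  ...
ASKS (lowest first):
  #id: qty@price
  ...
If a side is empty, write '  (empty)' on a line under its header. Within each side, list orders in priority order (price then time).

After op 1 [order #1] limit_buy(price=101, qty=9): fills=none; bids=[#1:9@101] asks=[-]
After op 2 [order #2] market_sell(qty=8): fills=#1x#2:8@101; bids=[#1:1@101] asks=[-]
After op 3 [order #3] limit_sell(price=95, qty=1): fills=#1x#3:1@101; bids=[-] asks=[-]
After op 4 [order #4] limit_sell(price=95, qty=5): fills=none; bids=[-] asks=[#4:5@95]
After op 5 [order #5] limit_sell(price=102, qty=2): fills=none; bids=[-] asks=[#4:5@95 #5:2@102]
After op 6 cancel(order #4): fills=none; bids=[-] asks=[#5:2@102]

Answer: BIDS (highest first):
  (empty)
ASKS (lowest first):
  #5: 2@102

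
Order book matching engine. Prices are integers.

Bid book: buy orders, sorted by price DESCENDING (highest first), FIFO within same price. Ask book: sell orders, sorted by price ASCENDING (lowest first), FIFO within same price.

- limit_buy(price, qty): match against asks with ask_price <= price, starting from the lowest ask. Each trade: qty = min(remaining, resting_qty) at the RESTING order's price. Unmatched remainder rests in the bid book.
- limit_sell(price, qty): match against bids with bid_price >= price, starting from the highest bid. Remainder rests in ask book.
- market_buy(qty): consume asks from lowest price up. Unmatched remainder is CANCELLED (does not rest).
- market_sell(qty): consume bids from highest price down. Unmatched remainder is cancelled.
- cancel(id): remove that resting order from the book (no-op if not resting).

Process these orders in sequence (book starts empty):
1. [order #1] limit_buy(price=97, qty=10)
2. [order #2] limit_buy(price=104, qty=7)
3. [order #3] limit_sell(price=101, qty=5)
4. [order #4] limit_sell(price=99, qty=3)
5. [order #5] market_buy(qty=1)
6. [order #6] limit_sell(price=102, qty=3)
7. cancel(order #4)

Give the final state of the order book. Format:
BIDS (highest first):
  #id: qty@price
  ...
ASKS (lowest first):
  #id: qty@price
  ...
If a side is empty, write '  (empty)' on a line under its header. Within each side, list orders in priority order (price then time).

After op 1 [order #1] limit_buy(price=97, qty=10): fills=none; bids=[#1:10@97] asks=[-]
After op 2 [order #2] limit_buy(price=104, qty=7): fills=none; bids=[#2:7@104 #1:10@97] asks=[-]
After op 3 [order #3] limit_sell(price=101, qty=5): fills=#2x#3:5@104; bids=[#2:2@104 #1:10@97] asks=[-]
After op 4 [order #4] limit_sell(price=99, qty=3): fills=#2x#4:2@104; bids=[#1:10@97] asks=[#4:1@99]
After op 5 [order #5] market_buy(qty=1): fills=#5x#4:1@99; bids=[#1:10@97] asks=[-]
After op 6 [order #6] limit_sell(price=102, qty=3): fills=none; bids=[#1:10@97] asks=[#6:3@102]
After op 7 cancel(order #4): fills=none; bids=[#1:10@97] asks=[#6:3@102]

Answer: BIDS (highest first):
  #1: 10@97
ASKS (lowest first):
  #6: 3@102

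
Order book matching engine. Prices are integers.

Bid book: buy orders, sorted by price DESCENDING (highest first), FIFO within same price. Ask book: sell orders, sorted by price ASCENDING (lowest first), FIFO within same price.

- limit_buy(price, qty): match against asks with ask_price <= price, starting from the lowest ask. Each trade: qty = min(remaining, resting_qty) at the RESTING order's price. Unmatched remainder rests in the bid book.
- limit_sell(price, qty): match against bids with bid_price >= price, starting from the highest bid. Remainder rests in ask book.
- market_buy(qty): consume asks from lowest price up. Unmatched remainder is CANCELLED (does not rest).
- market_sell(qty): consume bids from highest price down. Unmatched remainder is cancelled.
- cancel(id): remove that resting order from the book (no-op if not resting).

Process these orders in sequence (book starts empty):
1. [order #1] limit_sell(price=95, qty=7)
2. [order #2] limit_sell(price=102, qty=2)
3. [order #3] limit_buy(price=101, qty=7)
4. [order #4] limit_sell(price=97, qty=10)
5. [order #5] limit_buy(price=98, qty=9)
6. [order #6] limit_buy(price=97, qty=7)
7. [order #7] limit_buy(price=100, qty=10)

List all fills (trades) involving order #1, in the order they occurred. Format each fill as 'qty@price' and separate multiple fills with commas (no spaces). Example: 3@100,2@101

After op 1 [order #1] limit_sell(price=95, qty=7): fills=none; bids=[-] asks=[#1:7@95]
After op 2 [order #2] limit_sell(price=102, qty=2): fills=none; bids=[-] asks=[#1:7@95 #2:2@102]
After op 3 [order #3] limit_buy(price=101, qty=7): fills=#3x#1:7@95; bids=[-] asks=[#2:2@102]
After op 4 [order #4] limit_sell(price=97, qty=10): fills=none; bids=[-] asks=[#4:10@97 #2:2@102]
After op 5 [order #5] limit_buy(price=98, qty=9): fills=#5x#4:9@97; bids=[-] asks=[#4:1@97 #2:2@102]
After op 6 [order #6] limit_buy(price=97, qty=7): fills=#6x#4:1@97; bids=[#6:6@97] asks=[#2:2@102]
After op 7 [order #7] limit_buy(price=100, qty=10): fills=none; bids=[#7:10@100 #6:6@97] asks=[#2:2@102]

Answer: 7@95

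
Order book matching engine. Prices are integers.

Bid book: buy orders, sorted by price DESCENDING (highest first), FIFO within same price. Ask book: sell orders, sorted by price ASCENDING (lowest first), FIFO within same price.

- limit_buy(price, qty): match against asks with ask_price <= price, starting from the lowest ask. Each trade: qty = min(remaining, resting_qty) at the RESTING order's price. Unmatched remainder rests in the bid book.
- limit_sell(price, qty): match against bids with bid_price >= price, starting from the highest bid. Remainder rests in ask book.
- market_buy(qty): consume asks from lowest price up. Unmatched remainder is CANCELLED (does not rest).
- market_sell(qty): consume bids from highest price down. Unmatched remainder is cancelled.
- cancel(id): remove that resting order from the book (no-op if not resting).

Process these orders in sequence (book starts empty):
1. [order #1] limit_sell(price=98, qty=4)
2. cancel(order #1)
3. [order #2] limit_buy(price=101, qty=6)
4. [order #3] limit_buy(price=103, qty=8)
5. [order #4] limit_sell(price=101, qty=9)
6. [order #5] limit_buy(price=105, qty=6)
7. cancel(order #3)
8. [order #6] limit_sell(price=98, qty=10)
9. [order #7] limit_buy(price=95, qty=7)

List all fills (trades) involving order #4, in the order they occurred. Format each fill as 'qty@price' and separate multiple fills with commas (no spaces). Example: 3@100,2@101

After op 1 [order #1] limit_sell(price=98, qty=4): fills=none; bids=[-] asks=[#1:4@98]
After op 2 cancel(order #1): fills=none; bids=[-] asks=[-]
After op 3 [order #2] limit_buy(price=101, qty=6): fills=none; bids=[#2:6@101] asks=[-]
After op 4 [order #3] limit_buy(price=103, qty=8): fills=none; bids=[#3:8@103 #2:6@101] asks=[-]
After op 5 [order #4] limit_sell(price=101, qty=9): fills=#3x#4:8@103 #2x#4:1@101; bids=[#2:5@101] asks=[-]
After op 6 [order #5] limit_buy(price=105, qty=6): fills=none; bids=[#5:6@105 #2:5@101] asks=[-]
After op 7 cancel(order #3): fills=none; bids=[#5:6@105 #2:5@101] asks=[-]
After op 8 [order #6] limit_sell(price=98, qty=10): fills=#5x#6:6@105 #2x#6:4@101; bids=[#2:1@101] asks=[-]
After op 9 [order #7] limit_buy(price=95, qty=7): fills=none; bids=[#2:1@101 #7:7@95] asks=[-]

Answer: 8@103,1@101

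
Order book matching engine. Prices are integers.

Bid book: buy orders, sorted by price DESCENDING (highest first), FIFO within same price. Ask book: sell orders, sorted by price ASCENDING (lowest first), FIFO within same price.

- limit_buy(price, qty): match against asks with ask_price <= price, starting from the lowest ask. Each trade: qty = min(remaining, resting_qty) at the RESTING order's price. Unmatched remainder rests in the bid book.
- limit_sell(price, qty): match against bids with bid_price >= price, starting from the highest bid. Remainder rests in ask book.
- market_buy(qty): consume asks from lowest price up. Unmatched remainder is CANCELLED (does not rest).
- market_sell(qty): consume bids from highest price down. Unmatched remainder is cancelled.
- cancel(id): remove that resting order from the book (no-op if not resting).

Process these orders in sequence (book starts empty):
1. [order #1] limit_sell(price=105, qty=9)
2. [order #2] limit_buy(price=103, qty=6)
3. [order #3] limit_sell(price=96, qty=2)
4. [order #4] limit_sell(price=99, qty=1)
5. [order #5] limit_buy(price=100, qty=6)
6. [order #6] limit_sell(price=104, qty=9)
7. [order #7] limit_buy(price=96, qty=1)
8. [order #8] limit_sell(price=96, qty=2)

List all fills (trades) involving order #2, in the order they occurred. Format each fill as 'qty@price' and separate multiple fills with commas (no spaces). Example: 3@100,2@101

Answer: 2@103,1@103,2@103

Derivation:
After op 1 [order #1] limit_sell(price=105, qty=9): fills=none; bids=[-] asks=[#1:9@105]
After op 2 [order #2] limit_buy(price=103, qty=6): fills=none; bids=[#2:6@103] asks=[#1:9@105]
After op 3 [order #3] limit_sell(price=96, qty=2): fills=#2x#3:2@103; bids=[#2:4@103] asks=[#1:9@105]
After op 4 [order #4] limit_sell(price=99, qty=1): fills=#2x#4:1@103; bids=[#2:3@103] asks=[#1:9@105]
After op 5 [order #5] limit_buy(price=100, qty=6): fills=none; bids=[#2:3@103 #5:6@100] asks=[#1:9@105]
After op 6 [order #6] limit_sell(price=104, qty=9): fills=none; bids=[#2:3@103 #5:6@100] asks=[#6:9@104 #1:9@105]
After op 7 [order #7] limit_buy(price=96, qty=1): fills=none; bids=[#2:3@103 #5:6@100 #7:1@96] asks=[#6:9@104 #1:9@105]
After op 8 [order #8] limit_sell(price=96, qty=2): fills=#2x#8:2@103; bids=[#2:1@103 #5:6@100 #7:1@96] asks=[#6:9@104 #1:9@105]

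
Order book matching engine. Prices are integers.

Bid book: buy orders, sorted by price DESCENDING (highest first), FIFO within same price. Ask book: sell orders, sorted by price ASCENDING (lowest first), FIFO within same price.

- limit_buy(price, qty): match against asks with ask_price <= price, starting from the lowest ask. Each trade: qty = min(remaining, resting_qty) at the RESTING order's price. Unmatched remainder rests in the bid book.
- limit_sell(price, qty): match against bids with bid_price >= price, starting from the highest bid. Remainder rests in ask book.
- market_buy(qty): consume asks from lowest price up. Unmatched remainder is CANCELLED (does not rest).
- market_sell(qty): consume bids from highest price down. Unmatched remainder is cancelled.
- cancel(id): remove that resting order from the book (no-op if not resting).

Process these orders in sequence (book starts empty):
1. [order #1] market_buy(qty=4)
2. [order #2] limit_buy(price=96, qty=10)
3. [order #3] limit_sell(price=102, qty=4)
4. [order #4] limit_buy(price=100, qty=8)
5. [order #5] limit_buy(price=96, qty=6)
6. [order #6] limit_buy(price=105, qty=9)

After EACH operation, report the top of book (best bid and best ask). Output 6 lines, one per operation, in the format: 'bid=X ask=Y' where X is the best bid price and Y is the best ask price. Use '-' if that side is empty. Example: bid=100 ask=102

Answer: bid=- ask=-
bid=96 ask=-
bid=96 ask=102
bid=100 ask=102
bid=100 ask=102
bid=105 ask=-

Derivation:
After op 1 [order #1] market_buy(qty=4): fills=none; bids=[-] asks=[-]
After op 2 [order #2] limit_buy(price=96, qty=10): fills=none; bids=[#2:10@96] asks=[-]
After op 3 [order #3] limit_sell(price=102, qty=4): fills=none; bids=[#2:10@96] asks=[#3:4@102]
After op 4 [order #4] limit_buy(price=100, qty=8): fills=none; bids=[#4:8@100 #2:10@96] asks=[#3:4@102]
After op 5 [order #5] limit_buy(price=96, qty=6): fills=none; bids=[#4:8@100 #2:10@96 #5:6@96] asks=[#3:4@102]
After op 6 [order #6] limit_buy(price=105, qty=9): fills=#6x#3:4@102; bids=[#6:5@105 #4:8@100 #2:10@96 #5:6@96] asks=[-]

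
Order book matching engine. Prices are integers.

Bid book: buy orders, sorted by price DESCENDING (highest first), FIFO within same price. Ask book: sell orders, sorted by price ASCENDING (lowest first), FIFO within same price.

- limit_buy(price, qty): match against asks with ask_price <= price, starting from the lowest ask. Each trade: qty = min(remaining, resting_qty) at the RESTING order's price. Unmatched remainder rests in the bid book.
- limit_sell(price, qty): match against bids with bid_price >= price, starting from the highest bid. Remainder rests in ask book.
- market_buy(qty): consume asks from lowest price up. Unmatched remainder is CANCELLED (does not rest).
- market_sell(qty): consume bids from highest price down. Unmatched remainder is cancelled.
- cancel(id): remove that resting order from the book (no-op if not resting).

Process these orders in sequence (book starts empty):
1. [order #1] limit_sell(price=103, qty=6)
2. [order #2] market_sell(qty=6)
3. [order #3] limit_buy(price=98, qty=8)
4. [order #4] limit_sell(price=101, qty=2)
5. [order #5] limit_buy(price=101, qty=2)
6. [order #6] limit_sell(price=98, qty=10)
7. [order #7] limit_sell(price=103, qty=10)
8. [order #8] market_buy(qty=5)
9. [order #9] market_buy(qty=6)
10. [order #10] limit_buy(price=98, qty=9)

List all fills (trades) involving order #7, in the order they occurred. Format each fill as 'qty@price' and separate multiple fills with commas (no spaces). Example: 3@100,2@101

Answer: 3@103

Derivation:
After op 1 [order #1] limit_sell(price=103, qty=6): fills=none; bids=[-] asks=[#1:6@103]
After op 2 [order #2] market_sell(qty=6): fills=none; bids=[-] asks=[#1:6@103]
After op 3 [order #3] limit_buy(price=98, qty=8): fills=none; bids=[#3:8@98] asks=[#1:6@103]
After op 4 [order #4] limit_sell(price=101, qty=2): fills=none; bids=[#3:8@98] asks=[#4:2@101 #1:6@103]
After op 5 [order #5] limit_buy(price=101, qty=2): fills=#5x#4:2@101; bids=[#3:8@98] asks=[#1:6@103]
After op 6 [order #6] limit_sell(price=98, qty=10): fills=#3x#6:8@98; bids=[-] asks=[#6:2@98 #1:6@103]
After op 7 [order #7] limit_sell(price=103, qty=10): fills=none; bids=[-] asks=[#6:2@98 #1:6@103 #7:10@103]
After op 8 [order #8] market_buy(qty=5): fills=#8x#6:2@98 #8x#1:3@103; bids=[-] asks=[#1:3@103 #7:10@103]
After op 9 [order #9] market_buy(qty=6): fills=#9x#1:3@103 #9x#7:3@103; bids=[-] asks=[#7:7@103]
After op 10 [order #10] limit_buy(price=98, qty=9): fills=none; bids=[#10:9@98] asks=[#7:7@103]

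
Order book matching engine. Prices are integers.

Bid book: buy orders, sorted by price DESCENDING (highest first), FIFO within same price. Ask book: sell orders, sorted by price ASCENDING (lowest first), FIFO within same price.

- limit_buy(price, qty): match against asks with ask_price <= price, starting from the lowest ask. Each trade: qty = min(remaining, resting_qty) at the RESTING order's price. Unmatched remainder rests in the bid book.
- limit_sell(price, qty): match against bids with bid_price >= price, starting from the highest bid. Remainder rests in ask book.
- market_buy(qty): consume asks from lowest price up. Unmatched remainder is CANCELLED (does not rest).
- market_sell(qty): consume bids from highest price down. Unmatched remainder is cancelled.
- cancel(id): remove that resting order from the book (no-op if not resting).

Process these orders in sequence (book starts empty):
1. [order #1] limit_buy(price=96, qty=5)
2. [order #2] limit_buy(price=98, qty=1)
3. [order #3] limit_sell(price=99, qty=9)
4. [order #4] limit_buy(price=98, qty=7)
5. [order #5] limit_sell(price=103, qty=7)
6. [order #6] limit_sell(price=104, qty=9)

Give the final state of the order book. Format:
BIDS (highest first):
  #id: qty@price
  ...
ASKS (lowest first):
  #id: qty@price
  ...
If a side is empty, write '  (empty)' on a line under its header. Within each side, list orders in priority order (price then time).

Answer: BIDS (highest first):
  #2: 1@98
  #4: 7@98
  #1: 5@96
ASKS (lowest first):
  #3: 9@99
  #5: 7@103
  #6: 9@104

Derivation:
After op 1 [order #1] limit_buy(price=96, qty=5): fills=none; bids=[#1:5@96] asks=[-]
After op 2 [order #2] limit_buy(price=98, qty=1): fills=none; bids=[#2:1@98 #1:5@96] asks=[-]
After op 3 [order #3] limit_sell(price=99, qty=9): fills=none; bids=[#2:1@98 #1:5@96] asks=[#3:9@99]
After op 4 [order #4] limit_buy(price=98, qty=7): fills=none; bids=[#2:1@98 #4:7@98 #1:5@96] asks=[#3:9@99]
After op 5 [order #5] limit_sell(price=103, qty=7): fills=none; bids=[#2:1@98 #4:7@98 #1:5@96] asks=[#3:9@99 #5:7@103]
After op 6 [order #6] limit_sell(price=104, qty=9): fills=none; bids=[#2:1@98 #4:7@98 #1:5@96] asks=[#3:9@99 #5:7@103 #6:9@104]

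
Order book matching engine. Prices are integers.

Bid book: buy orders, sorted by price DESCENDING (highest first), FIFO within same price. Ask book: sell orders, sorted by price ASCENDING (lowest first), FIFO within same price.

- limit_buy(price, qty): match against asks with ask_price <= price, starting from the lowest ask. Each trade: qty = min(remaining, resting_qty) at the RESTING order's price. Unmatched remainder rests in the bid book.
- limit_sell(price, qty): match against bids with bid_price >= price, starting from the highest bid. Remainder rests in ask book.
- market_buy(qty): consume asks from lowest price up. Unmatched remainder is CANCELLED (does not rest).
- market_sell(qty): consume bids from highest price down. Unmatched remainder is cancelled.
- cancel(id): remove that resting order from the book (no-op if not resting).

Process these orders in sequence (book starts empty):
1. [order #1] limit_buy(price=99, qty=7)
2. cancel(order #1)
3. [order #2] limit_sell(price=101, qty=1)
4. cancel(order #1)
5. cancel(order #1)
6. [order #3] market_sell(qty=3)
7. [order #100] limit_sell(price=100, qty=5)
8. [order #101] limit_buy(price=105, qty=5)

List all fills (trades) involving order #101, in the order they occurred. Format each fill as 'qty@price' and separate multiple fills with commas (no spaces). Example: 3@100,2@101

After op 1 [order #1] limit_buy(price=99, qty=7): fills=none; bids=[#1:7@99] asks=[-]
After op 2 cancel(order #1): fills=none; bids=[-] asks=[-]
After op 3 [order #2] limit_sell(price=101, qty=1): fills=none; bids=[-] asks=[#2:1@101]
After op 4 cancel(order #1): fills=none; bids=[-] asks=[#2:1@101]
After op 5 cancel(order #1): fills=none; bids=[-] asks=[#2:1@101]
After op 6 [order #3] market_sell(qty=3): fills=none; bids=[-] asks=[#2:1@101]
After op 7 [order #100] limit_sell(price=100, qty=5): fills=none; bids=[-] asks=[#100:5@100 #2:1@101]
After op 8 [order #101] limit_buy(price=105, qty=5): fills=#101x#100:5@100; bids=[-] asks=[#2:1@101]

Answer: 5@100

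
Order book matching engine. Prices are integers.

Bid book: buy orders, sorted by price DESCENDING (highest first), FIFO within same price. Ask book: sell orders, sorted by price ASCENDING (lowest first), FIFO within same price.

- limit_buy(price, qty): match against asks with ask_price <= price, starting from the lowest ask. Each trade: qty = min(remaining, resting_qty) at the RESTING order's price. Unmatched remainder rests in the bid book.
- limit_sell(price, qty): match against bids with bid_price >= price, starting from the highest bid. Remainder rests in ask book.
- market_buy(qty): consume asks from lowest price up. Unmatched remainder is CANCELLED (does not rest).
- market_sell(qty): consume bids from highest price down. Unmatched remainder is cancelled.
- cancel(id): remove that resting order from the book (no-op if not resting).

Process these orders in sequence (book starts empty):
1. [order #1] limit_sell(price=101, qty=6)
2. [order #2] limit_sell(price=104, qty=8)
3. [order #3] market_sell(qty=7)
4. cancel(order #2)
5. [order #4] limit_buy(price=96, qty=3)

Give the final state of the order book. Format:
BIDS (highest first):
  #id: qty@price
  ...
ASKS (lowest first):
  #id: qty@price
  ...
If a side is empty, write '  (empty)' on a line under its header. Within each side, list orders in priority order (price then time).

Answer: BIDS (highest first):
  #4: 3@96
ASKS (lowest first):
  #1: 6@101

Derivation:
After op 1 [order #1] limit_sell(price=101, qty=6): fills=none; bids=[-] asks=[#1:6@101]
After op 2 [order #2] limit_sell(price=104, qty=8): fills=none; bids=[-] asks=[#1:6@101 #2:8@104]
After op 3 [order #3] market_sell(qty=7): fills=none; bids=[-] asks=[#1:6@101 #2:8@104]
After op 4 cancel(order #2): fills=none; bids=[-] asks=[#1:6@101]
After op 5 [order #4] limit_buy(price=96, qty=3): fills=none; bids=[#4:3@96] asks=[#1:6@101]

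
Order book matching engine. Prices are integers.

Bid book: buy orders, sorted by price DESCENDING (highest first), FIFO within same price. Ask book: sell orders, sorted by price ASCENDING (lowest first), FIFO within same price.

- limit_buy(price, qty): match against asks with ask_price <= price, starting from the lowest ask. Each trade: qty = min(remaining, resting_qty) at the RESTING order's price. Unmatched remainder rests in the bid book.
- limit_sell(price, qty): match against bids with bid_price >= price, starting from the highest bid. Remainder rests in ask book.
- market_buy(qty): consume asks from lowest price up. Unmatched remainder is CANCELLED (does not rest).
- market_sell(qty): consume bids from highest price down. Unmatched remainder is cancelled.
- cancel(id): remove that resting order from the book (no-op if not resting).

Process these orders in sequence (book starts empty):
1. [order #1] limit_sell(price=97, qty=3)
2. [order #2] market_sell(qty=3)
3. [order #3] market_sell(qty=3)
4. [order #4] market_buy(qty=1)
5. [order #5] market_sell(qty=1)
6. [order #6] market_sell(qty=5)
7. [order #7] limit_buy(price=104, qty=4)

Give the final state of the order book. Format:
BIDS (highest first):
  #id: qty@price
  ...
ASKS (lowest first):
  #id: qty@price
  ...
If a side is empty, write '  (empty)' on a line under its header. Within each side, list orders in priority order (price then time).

After op 1 [order #1] limit_sell(price=97, qty=3): fills=none; bids=[-] asks=[#1:3@97]
After op 2 [order #2] market_sell(qty=3): fills=none; bids=[-] asks=[#1:3@97]
After op 3 [order #3] market_sell(qty=3): fills=none; bids=[-] asks=[#1:3@97]
After op 4 [order #4] market_buy(qty=1): fills=#4x#1:1@97; bids=[-] asks=[#1:2@97]
After op 5 [order #5] market_sell(qty=1): fills=none; bids=[-] asks=[#1:2@97]
After op 6 [order #6] market_sell(qty=5): fills=none; bids=[-] asks=[#1:2@97]
After op 7 [order #7] limit_buy(price=104, qty=4): fills=#7x#1:2@97; bids=[#7:2@104] asks=[-]

Answer: BIDS (highest first):
  #7: 2@104
ASKS (lowest first):
  (empty)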